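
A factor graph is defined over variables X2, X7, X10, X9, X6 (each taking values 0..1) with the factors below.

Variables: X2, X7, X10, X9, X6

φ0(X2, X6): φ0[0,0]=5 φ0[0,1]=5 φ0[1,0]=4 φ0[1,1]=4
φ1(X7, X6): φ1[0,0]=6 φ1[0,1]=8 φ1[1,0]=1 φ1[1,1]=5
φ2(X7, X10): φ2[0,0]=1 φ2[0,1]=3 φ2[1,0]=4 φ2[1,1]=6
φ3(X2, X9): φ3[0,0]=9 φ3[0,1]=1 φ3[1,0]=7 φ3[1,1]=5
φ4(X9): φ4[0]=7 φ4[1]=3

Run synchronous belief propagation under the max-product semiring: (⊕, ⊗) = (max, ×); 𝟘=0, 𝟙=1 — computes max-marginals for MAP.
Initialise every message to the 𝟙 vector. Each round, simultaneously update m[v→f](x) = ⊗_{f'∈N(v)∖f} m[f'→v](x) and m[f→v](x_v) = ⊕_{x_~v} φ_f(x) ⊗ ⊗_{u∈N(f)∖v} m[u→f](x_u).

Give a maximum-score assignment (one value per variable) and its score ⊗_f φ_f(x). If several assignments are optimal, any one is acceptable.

init: all messages = 𝟙 over 2 values
r1 m[φ0→X2] = [5, 4]
r1 m[φ0→X6] = [5, 5]
r1 m[φ1→X7] = [8, 5]
r1 m[φ1→X6] = [6, 8]
r1 m[φ2→X7] = [3, 6]
r1 m[φ2→X10] = [4, 6]
r1 m[φ3→X2] = [9, 7]
r1 m[φ3→X9] = [9, 5]
r1 m[φ4→X9] = [7, 3]
r1 m[X2→φ0] = [1, 1]
r1 m[X2→φ3] = [1, 1]
r1 m[X7→φ1] = [1, 1]
r1 m[X7→φ2] = [1, 1]
r1 m[X10→φ2] = [1, 1]
r1 m[X9→φ3] = [1, 1]
r1 m[X9→φ4] = [1, 1]
r1 m[X6→φ0] = [1, 1]
r1 m[X6→φ1] = [1, 1]
r2 m[φ0→X2] = [5, 4]
r2 m[φ0→X6] = [5, 5]
r2 m[φ1→X7] = [8, 5]
r2 m[φ1→X6] = [6, 8]
r2 m[φ2→X7] = [3, 6]
r2 m[φ2→X10] = [4, 6]
r2 m[φ3→X2] = [9, 7]
r2 m[φ3→X9] = [9, 5]
r2 m[φ4→X9] = [7, 3]
r2 m[X2→φ0] = [9, 7]
r2 m[X2→φ3] = [5, 4]
r2 m[X7→φ1] = [3, 6]
r2 m[X7→φ2] = [8, 5]
r2 m[X10→φ2] = [1, 1]
r2 m[X9→φ3] = [7, 3]
r2 m[X9→φ4] = [9, 5]
r2 m[X6→φ0] = [6, 8]
r2 m[X6→φ1] = [5, 5]
r3 m[φ0→X2] = [40, 32]
r3 m[φ0→X6] = [45, 45]
r3 m[φ1→X7] = [40, 25]
r3 m[φ1→X6] = [18, 30]
r3 m[φ2→X7] = [3, 6]
r3 m[φ2→X10] = [20, 30]
r3 m[φ3→X2] = [63, 49]
r3 m[φ3→X9] = [45, 20]
r3 m[φ4→X9] = [7, 3]
r3 m[X2→φ0] = [9, 7]
r3 m[X2→φ3] = [5, 4]
r3 m[X7→φ1] = [3, 6]
r3 m[X7→φ2] = [8, 5]
r3 m[X10→φ2] = [1, 1]
r3 m[X9→φ3] = [7, 3]
r3 m[X9→φ4] = [9, 5]
r3 m[X6→φ0] = [6, 8]
r3 m[X6→φ1] = [5, 5]
r4 m[φ0→X2] = [40, 32]
r4 m[φ0→X6] = [45, 45]
r4 m[φ1→X7] = [40, 25]
r4 m[φ1→X6] = [18, 30]
r4 m[φ2→X7] = [3, 6]
r4 m[φ2→X10] = [20, 30]
r4 m[φ3→X2] = [63, 49]
r4 m[φ3→X9] = [45, 20]
r4 m[φ4→X9] = [7, 3]
r4 m[X2→φ0] = [63, 49]
r4 m[X2→φ3] = [40, 32]
r4 m[X7→φ1] = [3, 6]
r4 m[X7→φ2] = [40, 25]
r4 m[X10→φ2] = [1, 1]
r4 m[X9→φ3] = [7, 3]
r4 m[X9→φ4] = [45, 20]
r4 m[X6→φ0] = [18, 30]
r4 m[X6→φ1] = [45, 45]
r5 m[φ0→X2] = [150, 120]
r5 m[φ0→X6] = [315, 315]
r5 m[φ1→X7] = [360, 225]
r5 m[φ1→X6] = [18, 30]
r5 m[φ2→X7] = [3, 6]
r5 m[φ2→X10] = [100, 150]
r5 m[φ3→X2] = [63, 49]
r5 m[φ3→X9] = [360, 160]
r5 m[φ4→X9] = [7, 3]
r5 m[X2→φ0] = [63, 49]
r5 m[X2→φ3] = [40, 32]
r5 m[X7→φ1] = [3, 6]
r5 m[X7→φ2] = [40, 25]
r5 m[X10→φ2] = [1, 1]
r5 m[X9→φ3] = [7, 3]
r5 m[X9→φ4] = [45, 20]
r5 m[X6→φ0] = [18, 30]
r5 m[X6→φ1] = [45, 45]
r6 m[φ0→X2] = [150, 120]
r6 m[φ0→X6] = [315, 315]
r6 m[φ1→X7] = [360, 225]
r6 m[φ1→X6] = [18, 30]
r6 m[φ2→X7] = [3, 6]
r6 m[φ2→X10] = [100, 150]
r6 m[φ3→X2] = [63, 49]
r6 m[φ3→X9] = [360, 160]
r6 m[φ4→X9] = [7, 3]
r6 m[X2→φ0] = [63, 49]
r6 m[X2→φ3] = [150, 120]
r6 m[X7→φ1] = [3, 6]
r6 m[X7→φ2] = [360, 225]
r6 m[X10→φ2] = [1, 1]
r6 m[X9→φ3] = [7, 3]
r6 m[X9→φ4] = [360, 160]
r6 m[X6→φ0] = [18, 30]
r6 m[X6→φ1] = [315, 315]
r7 m[φ0→X2] = [150, 120]
r7 m[φ0→X6] = [315, 315]
r7 m[φ1→X7] = [2520, 1575]
r7 m[φ1→X6] = [18, 30]
r7 m[φ2→X7] = [3, 6]
r7 m[φ2→X10] = [900, 1350]
r7 m[φ3→X2] = [63, 49]
r7 m[φ3→X9] = [1350, 600]
r7 m[φ4→X9] = [7, 3]
r7 m[X2→φ0] = [63, 49]
r7 m[X2→φ3] = [150, 120]
r7 m[X7→φ1] = [3, 6]
r7 m[X7→φ2] = [360, 225]
r7 m[X10→φ2] = [1, 1]
r7 m[X9→φ3] = [7, 3]
r7 m[X9→φ4] = [360, 160]
r7 m[X6→φ0] = [18, 30]
r7 m[X6→φ1] = [315, 315]
r8 m[φ0→X2] = [150, 120]
r8 m[φ0→X6] = [315, 315]
r8 m[φ1→X7] = [2520, 1575]
r8 m[φ1→X6] = [18, 30]
r8 m[φ2→X7] = [3, 6]
r8 m[φ2→X10] = [900, 1350]
r8 m[φ3→X2] = [63, 49]
r8 m[φ3→X9] = [1350, 600]
r8 m[φ4→X9] = [7, 3]
r8 m[X2→φ0] = [63, 49]
r8 m[X2→φ3] = [150, 120]
r8 m[X7→φ1] = [3, 6]
r8 m[X7→φ2] = [2520, 1575]
r8 m[X10→φ2] = [1, 1]
r8 m[X9→φ3] = [7, 3]
r8 m[X9→φ4] = [1350, 600]
r8 m[X6→φ0] = [18, 30]
r8 m[X6→φ1] = [315, 315]
r9 m[φ0→X2] = [150, 120]
r9 m[φ0→X6] = [315, 315]
r9 m[φ1→X7] = [2520, 1575]
r9 m[φ1→X6] = [18, 30]
r9 m[φ2→X7] = [3, 6]
r9 m[φ2→X10] = [6300, 9450]
r9 m[φ3→X2] = [63, 49]
r9 m[φ3→X9] = [1350, 600]
r9 m[φ4→X9] = [7, 3]
r9 m[X2→φ0] = [63, 49]
r9 m[X2→φ3] = [150, 120]
r9 m[X7→φ1] = [3, 6]
r9 m[X7→φ2] = [2520, 1575]
r9 m[X10→φ2] = [1, 1]
r9 m[X9→φ3] = [7, 3]
r9 m[X9→φ4] = [1350, 600]
r9 m[X6→φ0] = [18, 30]
r9 m[X6→φ1] = [315, 315]
r10 m[φ0→X2] = [150, 120]
r10 m[φ0→X6] = [315, 315]
r10 m[φ1→X7] = [2520, 1575]
r10 m[φ1→X6] = [18, 30]
r10 m[φ2→X7] = [3, 6]
r10 m[φ2→X10] = [6300, 9450]
r10 m[φ3→X2] = [63, 49]
r10 m[φ3→X9] = [1350, 600]
r10 m[φ4→X9] = [7, 3]
r10 m[X2→φ0] = [63, 49]
r10 m[X2→φ3] = [150, 120]
r10 m[X7→φ1] = [3, 6]
r10 m[X7→φ2] = [2520, 1575]
r10 m[X10→φ2] = [1, 1]
r10 m[X9→φ3] = [7, 3]
r10 m[X9→φ4] = [1350, 600]
r10 m[X6→φ0] = [18, 30]
r10 m[X6→φ1] = [315, 315]
fixed point reached at round 10
traceback from X2: (X2=0, X7=1, X10=1, X9=0, X6=1), score=9450

assignment: (X2=0, X7=1, X10=1, X9=0, X6=1); score = 9450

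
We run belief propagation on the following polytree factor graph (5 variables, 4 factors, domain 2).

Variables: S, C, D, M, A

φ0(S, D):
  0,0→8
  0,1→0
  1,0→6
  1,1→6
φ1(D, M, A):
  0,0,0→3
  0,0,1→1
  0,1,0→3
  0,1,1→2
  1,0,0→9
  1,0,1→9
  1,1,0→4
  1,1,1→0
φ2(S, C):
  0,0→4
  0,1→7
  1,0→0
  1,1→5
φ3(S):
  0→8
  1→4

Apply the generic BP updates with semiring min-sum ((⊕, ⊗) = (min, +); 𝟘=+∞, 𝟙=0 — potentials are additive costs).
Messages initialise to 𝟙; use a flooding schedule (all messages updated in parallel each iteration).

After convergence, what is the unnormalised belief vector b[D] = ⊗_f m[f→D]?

b[D] = [11, 10]

init: all messages = 𝟙 over 2 values
r1 m[φ0→S] = [0, 6]
r1 m[φ0→D] = [6, 0]
r1 m[φ1→D] = [1, 0]
r1 m[φ1→M] = [1, 0]
r1 m[φ1→A] = [3, 0]
r1 m[φ2→S] = [4, 0]
r1 m[φ2→C] = [0, 5]
r1 m[φ3→S] = [8, 4]
r1 m[S→φ0] = [0, 0]
r1 m[S→φ2] = [0, 0]
r1 m[S→φ3] = [0, 0]
r1 m[C→φ2] = [0, 0]
r1 m[D→φ0] = [0, 0]
r1 m[D→φ1] = [0, 0]
r1 m[M→φ1] = [0, 0]
r1 m[A→φ1] = [0, 0]
r2 m[φ0→S] = [0, 6]
r2 m[φ0→D] = [6, 0]
r2 m[φ1→D] = [1, 0]
r2 m[φ1→M] = [1, 0]
r2 m[φ1→A] = [3, 0]
r2 m[φ2→S] = [4, 0]
r2 m[φ2→C] = [0, 5]
r2 m[φ3→S] = [8, 4]
r2 m[S→φ0] = [12, 4]
r2 m[S→φ2] = [8, 10]
r2 m[S→φ3] = [4, 6]
r2 m[C→φ2] = [0, 0]
r2 m[D→φ0] = [1, 0]
r2 m[D→φ1] = [6, 0]
r2 m[M→φ1] = [0, 0]
r2 m[A→φ1] = [0, 0]
r3 m[φ0→S] = [0, 6]
r3 m[φ0→D] = [10, 10]
r3 m[φ1→D] = [1, 0]
r3 m[φ1→M] = [7, 0]
r3 m[φ1→A] = [4, 0]
r3 m[φ2→S] = [4, 0]
r3 m[φ2→C] = [10, 15]
r3 m[φ3→S] = [8, 4]
r3 m[S→φ0] = [12, 4]
r3 m[S→φ2] = [8, 10]
r3 m[S→φ3] = [4, 6]
r3 m[C→φ2] = [0, 0]
r3 m[D→φ0] = [1, 0]
r3 m[D→φ1] = [6, 0]
r3 m[M→φ1] = [0, 0]
r3 m[A→φ1] = [0, 0]
r4 m[φ0→S] = [0, 6]
r4 m[φ0→D] = [10, 10]
r4 m[φ1→D] = [1, 0]
r4 m[φ1→M] = [7, 0]
r4 m[φ1→A] = [4, 0]
r4 m[φ2→S] = [4, 0]
r4 m[φ2→C] = [10, 15]
r4 m[φ3→S] = [8, 4]
r4 m[S→φ0] = [12, 4]
r4 m[S→φ2] = [8, 10]
r4 m[S→φ3] = [4, 6]
r4 m[C→φ2] = [0, 0]
r4 m[D→φ0] = [1, 0]
r4 m[D→φ1] = [10, 10]
r4 m[M→φ1] = [0, 0]
r4 m[A→φ1] = [0, 0]
r5 m[φ0→S] = [0, 6]
r5 m[φ0→D] = [10, 10]
r5 m[φ1→D] = [1, 0]
r5 m[φ1→M] = [11, 10]
r5 m[φ1→A] = [13, 10]
r5 m[φ2→S] = [4, 0]
r5 m[φ2→C] = [10, 15]
r5 m[φ3→S] = [8, 4]
r5 m[S→φ0] = [12, 4]
r5 m[S→φ2] = [8, 10]
r5 m[S→φ3] = [4, 6]
r5 m[C→φ2] = [0, 0]
r5 m[D→φ0] = [1, 0]
r5 m[D→φ1] = [10, 10]
r5 m[M→φ1] = [0, 0]
r5 m[A→φ1] = [0, 0]
r6 m[φ0→S] = [0, 6]
r6 m[φ0→D] = [10, 10]
r6 m[φ1→D] = [1, 0]
r6 m[φ1→M] = [11, 10]
r6 m[φ1→A] = [13, 10]
r6 m[φ2→S] = [4, 0]
r6 m[φ2→C] = [10, 15]
r6 m[φ3→S] = [8, 4]
r6 m[S→φ0] = [12, 4]
r6 m[S→φ2] = [8, 10]
r6 m[S→φ3] = [4, 6]
r6 m[C→φ2] = [0, 0]
r6 m[D→φ0] = [1, 0]
r6 m[D→φ1] = [10, 10]
r6 m[M→φ1] = [0, 0]
r6 m[A→φ1] = [0, 0]
fixed point reached at round 6
b[D] = ⊗ incoming = [11, 10]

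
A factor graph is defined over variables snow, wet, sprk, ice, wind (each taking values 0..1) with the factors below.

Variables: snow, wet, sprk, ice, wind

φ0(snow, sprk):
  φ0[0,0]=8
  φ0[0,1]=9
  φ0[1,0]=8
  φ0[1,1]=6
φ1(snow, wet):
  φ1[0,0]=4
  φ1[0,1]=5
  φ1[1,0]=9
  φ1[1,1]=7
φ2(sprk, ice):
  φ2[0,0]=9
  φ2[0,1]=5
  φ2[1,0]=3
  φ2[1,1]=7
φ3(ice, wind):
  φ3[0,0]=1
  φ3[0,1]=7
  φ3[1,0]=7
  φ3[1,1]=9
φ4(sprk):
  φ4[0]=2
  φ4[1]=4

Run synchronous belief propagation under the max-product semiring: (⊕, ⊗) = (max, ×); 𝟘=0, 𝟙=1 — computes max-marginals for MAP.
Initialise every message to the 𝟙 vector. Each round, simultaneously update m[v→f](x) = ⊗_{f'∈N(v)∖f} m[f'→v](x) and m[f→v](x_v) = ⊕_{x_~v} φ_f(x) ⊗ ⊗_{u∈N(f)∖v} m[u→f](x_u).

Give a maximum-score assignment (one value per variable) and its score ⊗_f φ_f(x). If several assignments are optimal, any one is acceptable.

assignment: (snow=1, wet=0, sprk=1, ice=1, wind=1); score = 13608

init: all messages = 𝟙 over 2 values
r1 m[φ0→snow] = [9, 8]
r1 m[φ0→sprk] = [8, 9]
r1 m[φ1→snow] = [5, 9]
r1 m[φ1→wet] = [9, 7]
r1 m[φ2→sprk] = [9, 7]
r1 m[φ2→ice] = [9, 7]
r1 m[φ3→ice] = [7, 9]
r1 m[φ3→wind] = [7, 9]
r1 m[φ4→sprk] = [2, 4]
r1 m[snow→φ0] = [1, 1]
r1 m[snow→φ1] = [1, 1]
r1 m[wet→φ1] = [1, 1]
r1 m[sprk→φ0] = [1, 1]
r1 m[sprk→φ2] = [1, 1]
r1 m[sprk→φ4] = [1, 1]
r1 m[ice→φ2] = [1, 1]
r1 m[ice→φ3] = [1, 1]
r1 m[wind→φ3] = [1, 1]
r2 m[φ0→snow] = [9, 8]
r2 m[φ0→sprk] = [8, 9]
r2 m[φ1→snow] = [5, 9]
r2 m[φ1→wet] = [9, 7]
r2 m[φ2→sprk] = [9, 7]
r2 m[φ2→ice] = [9, 7]
r2 m[φ3→ice] = [7, 9]
r2 m[φ3→wind] = [7, 9]
r2 m[φ4→sprk] = [2, 4]
r2 m[snow→φ0] = [5, 9]
r2 m[snow→φ1] = [9, 8]
r2 m[wet→φ1] = [1, 1]
r2 m[sprk→φ0] = [18, 28]
r2 m[sprk→φ2] = [16, 36]
r2 m[sprk→φ4] = [72, 63]
r2 m[ice→φ2] = [7, 9]
r2 m[ice→φ3] = [9, 7]
r2 m[wind→φ3] = [1, 1]
r3 m[φ0→snow] = [252, 168]
r3 m[φ0→sprk] = [72, 54]
r3 m[φ1→snow] = [5, 9]
r3 m[φ1→wet] = [72, 56]
r3 m[φ2→sprk] = [63, 63]
r3 m[φ2→ice] = [144, 252]
r3 m[φ3→ice] = [7, 9]
r3 m[φ3→wind] = [49, 63]
r3 m[φ4→sprk] = [2, 4]
r3 m[snow→φ0] = [5, 9]
r3 m[snow→φ1] = [9, 8]
r3 m[wet→φ1] = [1, 1]
r3 m[sprk→φ0] = [18, 28]
r3 m[sprk→φ2] = [16, 36]
r3 m[sprk→φ4] = [72, 63]
r3 m[ice→φ2] = [7, 9]
r3 m[ice→φ3] = [9, 7]
r3 m[wind→φ3] = [1, 1]
r4 m[φ0→snow] = [252, 168]
r4 m[φ0→sprk] = [72, 54]
r4 m[φ1→snow] = [5, 9]
r4 m[φ1→wet] = [72, 56]
r4 m[φ2→sprk] = [63, 63]
r4 m[φ2→ice] = [144, 252]
r4 m[φ3→ice] = [7, 9]
r4 m[φ3→wind] = [49, 63]
r4 m[φ4→sprk] = [2, 4]
r4 m[snow→φ0] = [5, 9]
r4 m[snow→φ1] = [252, 168]
r4 m[wet→φ1] = [1, 1]
r4 m[sprk→φ0] = [126, 252]
r4 m[sprk→φ2] = [144, 216]
r4 m[sprk→φ4] = [4536, 3402]
r4 m[ice→φ2] = [7, 9]
r4 m[ice→φ3] = [144, 252]
r4 m[wind→φ3] = [1, 1]
r5 m[φ0→snow] = [2268, 1512]
r5 m[φ0→sprk] = [72, 54]
r5 m[φ1→snow] = [5, 9]
r5 m[φ1→wet] = [1512, 1260]
r5 m[φ2→sprk] = [63, 63]
r5 m[φ2→ice] = [1296, 1512]
r5 m[φ3→ice] = [7, 9]
r5 m[φ3→wind] = [1764, 2268]
r5 m[φ4→sprk] = [2, 4]
r5 m[snow→φ0] = [5, 9]
r5 m[snow→φ1] = [252, 168]
r5 m[wet→φ1] = [1, 1]
r5 m[sprk→φ0] = [126, 252]
r5 m[sprk→φ2] = [144, 216]
r5 m[sprk→φ4] = [4536, 3402]
r5 m[ice→φ2] = [7, 9]
r5 m[ice→φ3] = [144, 252]
r5 m[wind→φ3] = [1, 1]
r6 m[φ0→snow] = [2268, 1512]
r6 m[φ0→sprk] = [72, 54]
r6 m[φ1→snow] = [5, 9]
r6 m[φ1→wet] = [1512, 1260]
r6 m[φ2→sprk] = [63, 63]
r6 m[φ2→ice] = [1296, 1512]
r6 m[φ3→ice] = [7, 9]
r6 m[φ3→wind] = [1764, 2268]
r6 m[φ4→sprk] = [2, 4]
r6 m[snow→φ0] = [5, 9]
r6 m[snow→φ1] = [2268, 1512]
r6 m[wet→φ1] = [1, 1]
r6 m[sprk→φ0] = [126, 252]
r6 m[sprk→φ2] = [144, 216]
r6 m[sprk→φ4] = [4536, 3402]
r6 m[ice→φ2] = [7, 9]
r6 m[ice→φ3] = [1296, 1512]
r6 m[wind→φ3] = [1, 1]
r7 m[φ0→snow] = [2268, 1512]
r7 m[φ0→sprk] = [72, 54]
r7 m[φ1→snow] = [5, 9]
r7 m[φ1→wet] = [13608, 11340]
r7 m[φ2→sprk] = [63, 63]
r7 m[φ2→ice] = [1296, 1512]
r7 m[φ3→ice] = [7, 9]
r7 m[φ3→wind] = [10584, 13608]
r7 m[φ4→sprk] = [2, 4]
r7 m[snow→φ0] = [5, 9]
r7 m[snow→φ1] = [2268, 1512]
r7 m[wet→φ1] = [1, 1]
r7 m[sprk→φ0] = [126, 252]
r7 m[sprk→φ2] = [144, 216]
r7 m[sprk→φ4] = [4536, 3402]
r7 m[ice→φ2] = [7, 9]
r7 m[ice→φ3] = [1296, 1512]
r7 m[wind→φ3] = [1, 1]
r8 m[φ0→snow] = [2268, 1512]
r8 m[φ0→sprk] = [72, 54]
r8 m[φ1→snow] = [5, 9]
r8 m[φ1→wet] = [13608, 11340]
r8 m[φ2→sprk] = [63, 63]
r8 m[φ2→ice] = [1296, 1512]
r8 m[φ3→ice] = [7, 9]
r8 m[φ3→wind] = [10584, 13608]
r8 m[φ4→sprk] = [2, 4]
r8 m[snow→φ0] = [5, 9]
r8 m[snow→φ1] = [2268, 1512]
r8 m[wet→φ1] = [1, 1]
r8 m[sprk→φ0] = [126, 252]
r8 m[sprk→φ2] = [144, 216]
r8 m[sprk→φ4] = [4536, 3402]
r8 m[ice→φ2] = [7, 9]
r8 m[ice→φ3] = [1296, 1512]
r8 m[wind→φ3] = [1, 1]
fixed point reached at round 8
traceback from snow: (snow=1, wet=0, sprk=1, ice=1, wind=1), score=13608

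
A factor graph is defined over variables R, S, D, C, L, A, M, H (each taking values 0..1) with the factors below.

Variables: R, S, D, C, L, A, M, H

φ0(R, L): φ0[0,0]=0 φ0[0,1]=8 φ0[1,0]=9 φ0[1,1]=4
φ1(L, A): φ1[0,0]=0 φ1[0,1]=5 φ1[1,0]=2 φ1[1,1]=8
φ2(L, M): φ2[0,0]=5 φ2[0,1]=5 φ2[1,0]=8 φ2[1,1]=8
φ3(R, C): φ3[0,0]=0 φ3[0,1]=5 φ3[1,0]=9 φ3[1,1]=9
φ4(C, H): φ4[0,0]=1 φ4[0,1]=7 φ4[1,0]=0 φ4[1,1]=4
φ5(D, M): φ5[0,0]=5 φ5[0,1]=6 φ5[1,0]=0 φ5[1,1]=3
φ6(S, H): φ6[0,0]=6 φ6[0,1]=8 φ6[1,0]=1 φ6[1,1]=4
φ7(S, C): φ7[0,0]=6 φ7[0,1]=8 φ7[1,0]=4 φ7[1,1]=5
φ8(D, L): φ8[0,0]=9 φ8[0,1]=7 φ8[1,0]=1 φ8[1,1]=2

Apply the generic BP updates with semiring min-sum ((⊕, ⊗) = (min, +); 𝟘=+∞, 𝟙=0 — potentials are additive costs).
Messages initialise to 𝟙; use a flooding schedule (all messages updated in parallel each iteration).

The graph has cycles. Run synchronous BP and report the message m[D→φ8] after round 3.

message @ round 3 = [5, 0]

init: all messages = 𝟙 over 2 values
r1 m[φ0→R] = [0, 4]
r1 m[φ0→L] = [0, 4]
r1 m[φ1→L] = [0, 2]
r1 m[φ1→A] = [0, 5]
r1 m[φ2→L] = [5, 8]
r1 m[φ2→M] = [5, 5]
r1 m[φ3→R] = [0, 9]
r1 m[φ3→C] = [0, 5]
r1 m[φ4→C] = [1, 0]
r1 m[φ4→H] = [0, 4]
r1 m[φ5→D] = [5, 0]
r1 m[φ5→M] = [0, 3]
r1 m[φ6→S] = [6, 1]
r1 m[φ6→H] = [1, 4]
r1 m[φ7→S] = [6, 4]
r1 m[φ7→C] = [4, 5]
r1 m[φ8→D] = [7, 1]
r1 m[φ8→L] = [1, 2]
r1 m[R→φ0] = [0, 0]
r1 m[R→φ3] = [0, 0]
r1 m[S→φ6] = [0, 0]
r1 m[S→φ7] = [0, 0]
r1 m[D→φ5] = [0, 0]
r1 m[D→φ8] = [0, 0]
r1 m[C→φ3] = [0, 0]
r1 m[C→φ4] = [0, 0]
r1 m[C→φ7] = [0, 0]
r1 m[L→φ0] = [0, 0]
r1 m[L→φ1] = [0, 0]
r1 m[L→φ2] = [0, 0]
r1 m[L→φ8] = [0, 0]
r1 m[A→φ1] = [0, 0]
r1 m[M→φ2] = [0, 0]
r1 m[M→φ5] = [0, 0]
r1 m[H→φ4] = [0, 0]
r1 m[H→φ6] = [0, 0]
r2 m[φ0→R] = [0, 4]
r2 m[φ0→L] = [0, 4]
r2 m[φ1→L] = [0, 2]
r2 m[φ1→A] = [0, 5]
r2 m[φ2→L] = [5, 8]
r2 m[φ2→M] = [5, 5]
r2 m[φ3→R] = [0, 9]
r2 m[φ3→C] = [0, 5]
r2 m[φ4→C] = [1, 0]
r2 m[φ4→H] = [0, 4]
r2 m[φ5→D] = [5, 0]
r2 m[φ5→M] = [0, 3]
r2 m[φ6→S] = [6, 1]
r2 m[φ6→H] = [1, 4]
r2 m[φ7→S] = [6, 4]
r2 m[φ7→C] = [4, 5]
r2 m[φ8→D] = [7, 1]
r2 m[φ8→L] = [1, 2]
r2 m[R→φ0] = [0, 9]
r2 m[R→φ3] = [0, 4]
r2 m[S→φ6] = [6, 4]
r2 m[S→φ7] = [6, 1]
r2 m[D→φ5] = [7, 1]
r2 m[D→φ8] = [5, 0]
r2 m[C→φ3] = [5, 5]
r2 m[C→φ4] = [4, 10]
r2 m[C→φ7] = [1, 5]
r2 m[L→φ0] = [6, 12]
r2 m[L→φ1] = [6, 14]
r2 m[L→φ2] = [1, 8]
r2 m[L→φ8] = [5, 14]
r2 m[A→φ1] = [0, 0]
r2 m[M→φ2] = [0, 3]
r2 m[M→φ5] = [5, 5]
r2 m[H→φ4] = [1, 4]
r2 m[H→φ6] = [0, 4]
r3 m[φ0→R] = [6, 15]
r3 m[φ0→L] = [0, 8]
r3 m[φ1→L] = [0, 2]
r3 m[φ1→A] = [6, 11]
r3 m[φ2→L] = [5, 8]
r3 m[φ2→M] = [6, 6]
r3 m[φ3→R] = [5, 14]
r3 m[φ3→C] = [0, 5]
r3 m[φ4→C] = [2, 1]
r3 m[φ4→H] = [5, 11]
r3 m[φ5→D] = [10, 5]
r3 m[φ5→M] = [1, 4]
r3 m[φ6→S] = [6, 1]
r3 m[φ6→H] = [5, 8]
r3 m[φ7→S] = [7, 5]
r3 m[φ7→C] = [5, 6]
r3 m[φ8→D] = [14, 6]
r3 m[φ8→L] = [1, 2]
r3 m[R→φ0] = [0, 9]
r3 m[R→φ3] = [0, 4]
r3 m[S→φ6] = [6, 4]
r3 m[S→φ7] = [6, 1]
r3 m[D→φ5] = [7, 1]
r3 m[D→φ8] = [5, 0]
r3 m[C→φ3] = [5, 5]
r3 m[C→φ4] = [4, 10]
r3 m[C→φ7] = [1, 5]
r3 m[L→φ0] = [6, 12]
r3 m[L→φ1] = [6, 14]
r3 m[L→φ2] = [1, 8]
r3 m[L→φ8] = [5, 14]
r3 m[A→φ1] = [0, 0]
r3 m[M→φ2] = [0, 3]
r3 m[M→φ5] = [5, 5]
r3 m[H→φ4] = [1, 4]
r3 m[H→φ6] = [0, 4]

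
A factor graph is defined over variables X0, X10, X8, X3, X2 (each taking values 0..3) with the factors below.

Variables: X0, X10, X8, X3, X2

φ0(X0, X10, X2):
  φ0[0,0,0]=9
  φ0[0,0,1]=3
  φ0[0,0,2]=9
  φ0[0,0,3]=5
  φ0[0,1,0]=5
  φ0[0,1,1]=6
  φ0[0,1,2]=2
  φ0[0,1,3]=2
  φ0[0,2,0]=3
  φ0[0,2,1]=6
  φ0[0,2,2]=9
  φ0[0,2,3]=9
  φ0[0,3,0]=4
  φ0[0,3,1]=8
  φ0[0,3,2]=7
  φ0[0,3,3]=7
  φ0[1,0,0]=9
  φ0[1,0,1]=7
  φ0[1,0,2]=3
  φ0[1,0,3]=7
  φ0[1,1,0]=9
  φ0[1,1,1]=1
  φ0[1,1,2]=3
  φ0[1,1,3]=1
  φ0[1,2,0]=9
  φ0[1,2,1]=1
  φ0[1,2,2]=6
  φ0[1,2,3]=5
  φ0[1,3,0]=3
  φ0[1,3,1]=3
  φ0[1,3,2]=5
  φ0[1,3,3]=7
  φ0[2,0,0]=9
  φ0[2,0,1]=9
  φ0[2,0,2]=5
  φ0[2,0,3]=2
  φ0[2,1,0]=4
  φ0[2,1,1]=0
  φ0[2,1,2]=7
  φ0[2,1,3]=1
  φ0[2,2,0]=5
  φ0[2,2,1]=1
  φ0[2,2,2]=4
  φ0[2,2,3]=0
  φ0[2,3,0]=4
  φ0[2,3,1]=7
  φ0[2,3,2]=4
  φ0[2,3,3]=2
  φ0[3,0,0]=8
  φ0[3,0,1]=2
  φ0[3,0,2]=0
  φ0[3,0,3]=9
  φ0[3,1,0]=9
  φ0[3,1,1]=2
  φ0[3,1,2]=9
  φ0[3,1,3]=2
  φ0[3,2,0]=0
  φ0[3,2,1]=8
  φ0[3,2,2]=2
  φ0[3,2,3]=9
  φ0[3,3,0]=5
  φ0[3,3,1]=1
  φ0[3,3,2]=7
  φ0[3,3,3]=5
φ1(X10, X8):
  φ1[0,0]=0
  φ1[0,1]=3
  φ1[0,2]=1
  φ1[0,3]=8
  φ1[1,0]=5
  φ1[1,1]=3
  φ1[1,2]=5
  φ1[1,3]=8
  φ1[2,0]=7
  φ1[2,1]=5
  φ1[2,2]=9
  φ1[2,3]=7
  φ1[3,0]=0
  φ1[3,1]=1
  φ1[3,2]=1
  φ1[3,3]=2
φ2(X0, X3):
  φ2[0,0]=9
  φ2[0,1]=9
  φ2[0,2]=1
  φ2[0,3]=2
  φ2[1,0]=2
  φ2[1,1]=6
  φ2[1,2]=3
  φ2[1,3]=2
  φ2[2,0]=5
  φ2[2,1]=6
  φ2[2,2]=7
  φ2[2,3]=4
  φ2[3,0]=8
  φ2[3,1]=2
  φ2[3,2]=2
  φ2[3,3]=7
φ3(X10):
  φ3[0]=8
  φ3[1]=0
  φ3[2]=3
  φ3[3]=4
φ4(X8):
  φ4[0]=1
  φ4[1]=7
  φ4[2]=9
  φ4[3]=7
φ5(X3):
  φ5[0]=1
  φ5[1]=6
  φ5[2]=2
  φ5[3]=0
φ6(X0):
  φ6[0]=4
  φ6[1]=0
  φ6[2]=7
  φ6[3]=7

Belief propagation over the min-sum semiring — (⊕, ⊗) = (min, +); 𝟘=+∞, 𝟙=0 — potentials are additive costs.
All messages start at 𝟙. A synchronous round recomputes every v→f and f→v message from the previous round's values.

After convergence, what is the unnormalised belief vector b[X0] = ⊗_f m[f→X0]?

init: all messages = 𝟙 over 4 values
r1 m[φ0→X0] = [2, 1, 0, 0]
r1 m[φ0→X10] = [0, 0, 0, 1]
r1 m[φ0→X2] = [0, 0, 0, 0]
r1 m[φ1→X10] = [0, 3, 5, 0]
r1 m[φ1→X8] = [0, 1, 1, 2]
r1 m[φ2→X0] = [1, 2, 4, 2]
r1 m[φ2→X3] = [2, 2, 1, 2]
r1 m[φ3→X10] = [8, 0, 3, 4]
r1 m[φ4→X8] = [1, 7, 9, 7]
r1 m[φ5→X3] = [1, 6, 2, 0]
r1 m[φ6→X0] = [4, 0, 7, 7]
r1 m[X0→φ0] = [0, 0, 0, 0]
r1 m[X0→φ2] = [0, 0, 0, 0]
r1 m[X0→φ6] = [0, 0, 0, 0]
r1 m[X10→φ0] = [0, 0, 0, 0]
r1 m[X10→φ1] = [0, 0, 0, 0]
r1 m[X10→φ3] = [0, 0, 0, 0]
r1 m[X8→φ1] = [0, 0, 0, 0]
r1 m[X8→φ4] = [0, 0, 0, 0]
r1 m[X3→φ2] = [0, 0, 0, 0]
r1 m[X3→φ5] = [0, 0, 0, 0]
r1 m[X2→φ0] = [0, 0, 0, 0]
r2 m[φ0→X0] = [2, 1, 0, 0]
r2 m[φ0→X10] = [0, 0, 0, 1]
r2 m[φ0→X2] = [0, 0, 0, 0]
r2 m[φ1→X10] = [0, 3, 5, 0]
r2 m[φ1→X8] = [0, 1, 1, 2]
r2 m[φ2→X0] = [1, 2, 4, 2]
r2 m[φ2→X3] = [2, 2, 1, 2]
r2 m[φ3→X10] = [8, 0, 3, 4]
r2 m[φ4→X8] = [1, 7, 9, 7]
r2 m[φ5→X3] = [1, 6, 2, 0]
r2 m[φ6→X0] = [4, 0, 7, 7]
r2 m[X0→φ0] = [5, 2, 11, 9]
r2 m[X0→φ2] = [6, 1, 7, 7]
r2 m[X0→φ6] = [3, 3, 4, 2]
r2 m[X10→φ0] = [8, 3, 8, 4]
r2 m[X10→φ1] = [8, 0, 3, 5]
r2 m[X10→φ3] = [0, 3, 5, 1]
r2 m[X8→φ1] = [1, 7, 9, 7]
r2 m[X8→φ4] = [0, 1, 1, 2]
r2 m[X3→φ2] = [1, 6, 2, 0]
r2 m[X3→φ5] = [2, 2, 1, 2]
r2 m[X2→φ0] = [0, 0, 0, 0]
r3 m[φ0→X0] = [5, 4, 3, 5]
r3 m[φ0→X10] = [5, 3, 3, 5]
r3 m[φ0→X2] = [9, 6, 8, 6]
r3 m[φ1→X10] = [1, 6, 8, 1]
r3 m[φ1→X8] = [5, 3, 5, 7]
r3 m[φ2→X0] = [2, 2, 4, 4]
r3 m[φ2→X3] = [3, 7, 4, 3]
r3 m[φ3→X10] = [8, 0, 3, 4]
r3 m[φ4→X8] = [1, 7, 9, 7]
r3 m[φ5→X3] = [1, 6, 2, 0]
r3 m[φ6→X0] = [4, 0, 7, 7]
r3 m[X0→φ0] = [5, 2, 11, 9]
r3 m[X0→φ2] = [6, 1, 7, 7]
r3 m[X0→φ6] = [3, 3, 4, 2]
r3 m[X10→φ0] = [8, 3, 8, 4]
r3 m[X10→φ1] = [8, 0, 3, 5]
r3 m[X10→φ3] = [0, 3, 5, 1]
r3 m[X8→φ1] = [1, 7, 9, 7]
r3 m[X8→φ4] = [0, 1, 1, 2]
r3 m[X3→φ2] = [1, 6, 2, 0]
r3 m[X3→φ5] = [2, 2, 1, 2]
r3 m[X2→φ0] = [0, 0, 0, 0]
r4 m[φ0→X0] = [5, 4, 3, 5]
r4 m[φ0→X10] = [5, 3, 3, 5]
r4 m[φ0→X2] = [9, 6, 8, 6]
r4 m[φ1→X10] = [1, 6, 8, 1]
r4 m[φ1→X8] = [5, 3, 5, 7]
r4 m[φ2→X0] = [2, 2, 4, 4]
r4 m[φ2→X3] = [3, 7, 4, 3]
r4 m[φ3→X10] = [8, 0, 3, 4]
r4 m[φ4→X8] = [1, 7, 9, 7]
r4 m[φ5→X3] = [1, 6, 2, 0]
r4 m[φ6→X0] = [4, 0, 7, 7]
r4 m[X0→φ0] = [6, 2, 11, 11]
r4 m[X0→φ2] = [9, 4, 10, 12]
r4 m[X0→φ6] = [7, 6, 7, 9]
r4 m[X10→φ0] = [9, 6, 11, 5]
r4 m[X10→φ1] = [13, 3, 6, 9]
r4 m[X10→φ3] = [6, 9, 11, 6]
r4 m[X8→φ1] = [1, 7, 9, 7]
r4 m[X8→φ4] = [5, 3, 5, 7]
r4 m[X3→φ2] = [1, 6, 2, 0]
r4 m[X3→φ5] = [3, 7, 4, 3]
r4 m[X2→φ0] = [0, 0, 0, 0]
r5 m[φ0→X0] = [8, 7, 6, 6]
r5 m[φ0→X10] = [5, 3, 3, 5]
r5 m[φ0→X2] = [10, 9, 11, 9]
r5 m[φ1→X10] = [1, 6, 8, 1]
r5 m[φ1→X8] = [8, 6, 8, 11]
r5 m[φ2→X0] = [2, 2, 4, 4]
r5 m[φ2→X3] = [6, 10, 7, 6]
r5 m[φ3→X10] = [8, 0, 3, 4]
r5 m[φ4→X8] = [1, 7, 9, 7]
r5 m[φ5→X3] = [1, 6, 2, 0]
r5 m[φ6→X0] = [4, 0, 7, 7]
r5 m[X0→φ0] = [6, 2, 11, 11]
r5 m[X0→φ2] = [9, 4, 10, 12]
r5 m[X0→φ6] = [7, 6, 7, 9]
r5 m[X10→φ0] = [9, 6, 11, 5]
r5 m[X10→φ1] = [13, 3, 6, 9]
r5 m[X10→φ3] = [6, 9, 11, 6]
r5 m[X8→φ1] = [1, 7, 9, 7]
r5 m[X8→φ4] = [5, 3, 5, 7]
r5 m[X3→φ2] = [1, 6, 2, 0]
r5 m[X3→φ5] = [3, 7, 4, 3]
r5 m[X2→φ0] = [0, 0, 0, 0]
r6 m[φ0→X0] = [8, 7, 6, 6]
r6 m[φ0→X10] = [5, 3, 3, 5]
r6 m[φ0→X2] = [10, 9, 11, 9]
r6 m[φ1→X10] = [1, 6, 8, 1]
r6 m[φ1→X8] = [8, 6, 8, 11]
r6 m[φ2→X0] = [2, 2, 4, 4]
r6 m[φ2→X3] = [6, 10, 7, 6]
r6 m[φ3→X10] = [8, 0, 3, 4]
r6 m[φ4→X8] = [1, 7, 9, 7]
r6 m[φ5→X3] = [1, 6, 2, 0]
r6 m[φ6→X0] = [4, 0, 7, 7]
r6 m[X0→φ0] = [6, 2, 11, 11]
r6 m[X0→φ2] = [12, 7, 13, 13]
r6 m[X0→φ6] = [10, 9, 10, 10]
r6 m[X10→φ0] = [9, 6, 11, 5]
r6 m[X10→φ1] = [13, 3, 6, 9]
r6 m[X10→φ3] = [6, 9, 11, 6]
r6 m[X8→φ1] = [1, 7, 9, 7]
r6 m[X8→φ4] = [8, 6, 8, 11]
r6 m[X3→φ2] = [1, 6, 2, 0]
r6 m[X3→φ5] = [6, 10, 7, 6]
r6 m[X2→φ0] = [0, 0, 0, 0]
r7 m[φ0→X0] = [8, 7, 6, 6]
r7 m[φ0→X10] = [5, 3, 3, 5]
r7 m[φ0→X2] = [10, 9, 11, 9]
r7 m[φ1→X10] = [1, 6, 8, 1]
r7 m[φ1→X8] = [8, 6, 8, 11]
r7 m[φ2→X0] = [2, 2, 4, 4]
r7 m[φ2→X3] = [9, 13, 10, 9]
r7 m[φ3→X10] = [8, 0, 3, 4]
r7 m[φ4→X8] = [1, 7, 9, 7]
r7 m[φ5→X3] = [1, 6, 2, 0]
r7 m[φ6→X0] = [4, 0, 7, 7]
r7 m[X0→φ0] = [6, 2, 11, 11]
r7 m[X0→φ2] = [12, 7, 13, 13]
r7 m[X0→φ6] = [10, 9, 10, 10]
r7 m[X10→φ0] = [9, 6, 11, 5]
r7 m[X10→φ1] = [13, 3, 6, 9]
r7 m[X10→φ3] = [6, 9, 11, 6]
r7 m[X8→φ1] = [1, 7, 9, 7]
r7 m[X8→φ4] = [8, 6, 8, 11]
r7 m[X3→φ2] = [1, 6, 2, 0]
r7 m[X3→φ5] = [6, 10, 7, 6]
r7 m[X2→φ0] = [0, 0, 0, 0]
r8 m[φ0→X0] = [8, 7, 6, 6]
r8 m[φ0→X10] = [5, 3, 3, 5]
r8 m[φ0→X2] = [10, 9, 11, 9]
r8 m[φ1→X10] = [1, 6, 8, 1]
r8 m[φ1→X8] = [8, 6, 8, 11]
r8 m[φ2→X0] = [2, 2, 4, 4]
r8 m[φ2→X3] = [9, 13, 10, 9]
r8 m[φ3→X10] = [8, 0, 3, 4]
r8 m[φ4→X8] = [1, 7, 9, 7]
r8 m[φ5→X3] = [1, 6, 2, 0]
r8 m[φ6→X0] = [4, 0, 7, 7]
r8 m[X0→φ0] = [6, 2, 11, 11]
r8 m[X0→φ2] = [12, 7, 13, 13]
r8 m[X0→φ6] = [10, 9, 10, 10]
r8 m[X10→φ0] = [9, 6, 11, 5]
r8 m[X10→φ1] = [13, 3, 6, 9]
r8 m[X10→φ3] = [6, 9, 11, 6]
r8 m[X8→φ1] = [1, 7, 9, 7]
r8 m[X8→φ4] = [8, 6, 8, 11]
r8 m[X3→φ2] = [1, 6, 2, 0]
r8 m[X3→φ5] = [9, 13, 10, 9]
r8 m[X2→φ0] = [0, 0, 0, 0]
r9 m[φ0→X0] = [8, 7, 6, 6]
r9 m[φ0→X10] = [5, 3, 3, 5]
r9 m[φ0→X2] = [10, 9, 11, 9]
r9 m[φ1→X10] = [1, 6, 8, 1]
r9 m[φ1→X8] = [8, 6, 8, 11]
r9 m[φ2→X0] = [2, 2, 4, 4]
r9 m[φ2→X3] = [9, 13, 10, 9]
r9 m[φ3→X10] = [8, 0, 3, 4]
r9 m[φ4→X8] = [1, 7, 9, 7]
r9 m[φ5→X3] = [1, 6, 2, 0]
r9 m[φ6→X0] = [4, 0, 7, 7]
r9 m[X0→φ0] = [6, 2, 11, 11]
r9 m[X0→φ2] = [12, 7, 13, 13]
r9 m[X0→φ6] = [10, 9, 10, 10]
r9 m[X10→φ0] = [9, 6, 11, 5]
r9 m[X10→φ1] = [13, 3, 6, 9]
r9 m[X10→φ3] = [6, 9, 11, 6]
r9 m[X8→φ1] = [1, 7, 9, 7]
r9 m[X8→φ4] = [8, 6, 8, 11]
r9 m[X3→φ2] = [1, 6, 2, 0]
r9 m[X3→φ5] = [9, 13, 10, 9]
r9 m[X2→φ0] = [0, 0, 0, 0]
fixed point reached at round 9
b[X0] = ⊗ incoming = [14, 9, 17, 17]

b[X0] = [14, 9, 17, 17]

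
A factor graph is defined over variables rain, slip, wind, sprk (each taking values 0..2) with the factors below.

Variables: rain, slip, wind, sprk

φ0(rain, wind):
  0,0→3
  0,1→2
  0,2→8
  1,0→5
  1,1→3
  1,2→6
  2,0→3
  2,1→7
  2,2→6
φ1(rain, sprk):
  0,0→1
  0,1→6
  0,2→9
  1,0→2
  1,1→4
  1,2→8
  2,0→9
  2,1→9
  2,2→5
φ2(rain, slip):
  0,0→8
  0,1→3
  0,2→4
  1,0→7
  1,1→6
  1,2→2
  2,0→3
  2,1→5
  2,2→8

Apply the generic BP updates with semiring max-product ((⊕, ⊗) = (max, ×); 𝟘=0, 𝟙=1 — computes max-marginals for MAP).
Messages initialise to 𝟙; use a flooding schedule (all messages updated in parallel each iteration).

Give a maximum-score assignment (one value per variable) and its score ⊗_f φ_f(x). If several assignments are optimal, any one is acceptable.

init: all messages = 𝟙 over 3 values
r1 m[φ0→rain] = [8, 6, 7]
r1 m[φ0→wind] = [5, 7, 8]
r1 m[φ1→rain] = [9, 8, 9]
r1 m[φ1→sprk] = [9, 9, 9]
r1 m[φ2→rain] = [8, 7, 8]
r1 m[φ2→slip] = [8, 6, 8]
r1 m[rain→φ0] = [1, 1, 1]
r1 m[rain→φ1] = [1, 1, 1]
r1 m[rain→φ2] = [1, 1, 1]
r1 m[slip→φ2] = [1, 1, 1]
r1 m[wind→φ0] = [1, 1, 1]
r1 m[sprk→φ1] = [1, 1, 1]
r2 m[φ0→rain] = [8, 6, 7]
r2 m[φ0→wind] = [5, 7, 8]
r2 m[φ1→rain] = [9, 8, 9]
r2 m[φ1→sprk] = [9, 9, 9]
r2 m[φ2→rain] = [8, 7, 8]
r2 m[φ2→slip] = [8, 6, 8]
r2 m[rain→φ0] = [72, 56, 72]
r2 m[rain→φ1] = [64, 42, 56]
r2 m[rain→φ2] = [72, 48, 63]
r2 m[slip→φ2] = [1, 1, 1]
r2 m[wind→φ0] = [1, 1, 1]
r2 m[sprk→φ1] = [1, 1, 1]
r3 m[φ0→rain] = [8, 6, 7]
r3 m[φ0→wind] = [280, 504, 576]
r3 m[φ1→rain] = [9, 8, 9]
r3 m[φ1→sprk] = [504, 504, 576]
r3 m[φ2→rain] = [8, 7, 8]
r3 m[φ2→slip] = [576, 315, 504]
r3 m[rain→φ0] = [72, 56, 72]
r3 m[rain→φ1] = [64, 42, 56]
r3 m[rain→φ2] = [72, 48, 63]
r3 m[slip→φ2] = [1, 1, 1]
r3 m[wind→φ0] = [1, 1, 1]
r3 m[sprk→φ1] = [1, 1, 1]
r4 m[φ0→rain] = [8, 6, 7]
r4 m[φ0→wind] = [280, 504, 576]
r4 m[φ1→rain] = [9, 8, 9]
r4 m[φ1→sprk] = [504, 504, 576]
r4 m[φ2→rain] = [8, 7, 8]
r4 m[φ2→slip] = [576, 315, 504]
r4 m[rain→φ0] = [72, 56, 72]
r4 m[rain→φ1] = [64, 42, 56]
r4 m[rain→φ2] = [72, 48, 63]
r4 m[slip→φ2] = [1, 1, 1]
r4 m[wind→φ0] = [1, 1, 1]
r4 m[sprk→φ1] = [1, 1, 1]
fixed point reached at round 4
traceback from rain: (rain=0, slip=0, wind=2, sprk=2), score=576

assignment: (rain=0, slip=0, wind=2, sprk=2); score = 576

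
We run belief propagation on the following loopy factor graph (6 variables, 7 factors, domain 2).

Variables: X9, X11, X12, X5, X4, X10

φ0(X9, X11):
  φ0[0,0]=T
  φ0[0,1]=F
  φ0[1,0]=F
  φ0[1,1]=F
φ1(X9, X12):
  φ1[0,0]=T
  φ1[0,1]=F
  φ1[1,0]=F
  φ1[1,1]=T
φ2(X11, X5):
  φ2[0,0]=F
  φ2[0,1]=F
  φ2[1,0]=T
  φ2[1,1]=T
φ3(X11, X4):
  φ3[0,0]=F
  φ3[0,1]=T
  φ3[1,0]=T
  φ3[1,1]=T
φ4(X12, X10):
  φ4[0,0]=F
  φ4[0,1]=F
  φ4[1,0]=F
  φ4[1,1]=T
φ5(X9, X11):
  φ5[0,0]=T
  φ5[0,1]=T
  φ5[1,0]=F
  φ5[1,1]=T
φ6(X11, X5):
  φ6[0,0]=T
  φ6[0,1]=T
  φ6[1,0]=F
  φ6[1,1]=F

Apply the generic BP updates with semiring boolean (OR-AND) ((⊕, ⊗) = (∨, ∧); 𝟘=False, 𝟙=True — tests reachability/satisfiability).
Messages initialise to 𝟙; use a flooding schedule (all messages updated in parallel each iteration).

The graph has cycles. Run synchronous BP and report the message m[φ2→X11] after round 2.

message @ round 2 = [F, T]

init: all messages = 𝟙 over 2 values
r1 m[φ0→X9] = [T, F]
r1 m[φ0→X11] = [T, F]
r1 m[φ1→X9] = [T, T]
r1 m[φ1→X12] = [T, T]
r1 m[φ2→X11] = [F, T]
r1 m[φ2→X5] = [T, T]
r1 m[φ3→X11] = [T, T]
r1 m[φ3→X4] = [T, T]
r1 m[φ4→X12] = [F, T]
r1 m[φ4→X10] = [F, T]
r1 m[φ5→X9] = [T, T]
r1 m[φ5→X11] = [T, T]
r1 m[φ6→X11] = [T, F]
r1 m[φ6→X5] = [T, T]
r1 m[X9→φ0] = [T, T]
r1 m[X9→φ1] = [T, T]
r1 m[X9→φ5] = [T, T]
r1 m[X11→φ0] = [T, T]
r1 m[X11→φ2] = [T, T]
r1 m[X11→φ3] = [T, T]
r1 m[X11→φ5] = [T, T]
r1 m[X11→φ6] = [T, T]
r1 m[X12→φ1] = [T, T]
r1 m[X12→φ4] = [T, T]
r1 m[X5→φ2] = [T, T]
r1 m[X5→φ6] = [T, T]
r1 m[X4→φ3] = [T, T]
r1 m[X10→φ4] = [T, T]
r2 m[φ0→X9] = [T, F]
r2 m[φ0→X11] = [T, F]
r2 m[φ1→X9] = [T, T]
r2 m[φ1→X12] = [T, T]
r2 m[φ2→X11] = [F, T]
r2 m[φ2→X5] = [T, T]
r2 m[φ3→X11] = [T, T]
r2 m[φ3→X4] = [T, T]
r2 m[φ4→X12] = [F, T]
r2 m[φ4→X10] = [F, T]
r2 m[φ5→X9] = [T, T]
r2 m[φ5→X11] = [T, T]
r2 m[φ6→X11] = [T, F]
r2 m[φ6→X5] = [T, T]
r2 m[X9→φ0] = [T, T]
r2 m[X9→φ1] = [T, F]
r2 m[X9→φ5] = [T, F]
r2 m[X11→φ0] = [F, F]
r2 m[X11→φ2] = [T, F]
r2 m[X11→φ3] = [F, F]
r2 m[X11→φ5] = [F, F]
r2 m[X11→φ6] = [F, F]
r2 m[X12→φ1] = [F, T]
r2 m[X12→φ4] = [T, T]
r2 m[X5→φ2] = [T, T]
r2 m[X5→φ6] = [T, T]
r2 m[X4→φ3] = [T, T]
r2 m[X10→φ4] = [T, T]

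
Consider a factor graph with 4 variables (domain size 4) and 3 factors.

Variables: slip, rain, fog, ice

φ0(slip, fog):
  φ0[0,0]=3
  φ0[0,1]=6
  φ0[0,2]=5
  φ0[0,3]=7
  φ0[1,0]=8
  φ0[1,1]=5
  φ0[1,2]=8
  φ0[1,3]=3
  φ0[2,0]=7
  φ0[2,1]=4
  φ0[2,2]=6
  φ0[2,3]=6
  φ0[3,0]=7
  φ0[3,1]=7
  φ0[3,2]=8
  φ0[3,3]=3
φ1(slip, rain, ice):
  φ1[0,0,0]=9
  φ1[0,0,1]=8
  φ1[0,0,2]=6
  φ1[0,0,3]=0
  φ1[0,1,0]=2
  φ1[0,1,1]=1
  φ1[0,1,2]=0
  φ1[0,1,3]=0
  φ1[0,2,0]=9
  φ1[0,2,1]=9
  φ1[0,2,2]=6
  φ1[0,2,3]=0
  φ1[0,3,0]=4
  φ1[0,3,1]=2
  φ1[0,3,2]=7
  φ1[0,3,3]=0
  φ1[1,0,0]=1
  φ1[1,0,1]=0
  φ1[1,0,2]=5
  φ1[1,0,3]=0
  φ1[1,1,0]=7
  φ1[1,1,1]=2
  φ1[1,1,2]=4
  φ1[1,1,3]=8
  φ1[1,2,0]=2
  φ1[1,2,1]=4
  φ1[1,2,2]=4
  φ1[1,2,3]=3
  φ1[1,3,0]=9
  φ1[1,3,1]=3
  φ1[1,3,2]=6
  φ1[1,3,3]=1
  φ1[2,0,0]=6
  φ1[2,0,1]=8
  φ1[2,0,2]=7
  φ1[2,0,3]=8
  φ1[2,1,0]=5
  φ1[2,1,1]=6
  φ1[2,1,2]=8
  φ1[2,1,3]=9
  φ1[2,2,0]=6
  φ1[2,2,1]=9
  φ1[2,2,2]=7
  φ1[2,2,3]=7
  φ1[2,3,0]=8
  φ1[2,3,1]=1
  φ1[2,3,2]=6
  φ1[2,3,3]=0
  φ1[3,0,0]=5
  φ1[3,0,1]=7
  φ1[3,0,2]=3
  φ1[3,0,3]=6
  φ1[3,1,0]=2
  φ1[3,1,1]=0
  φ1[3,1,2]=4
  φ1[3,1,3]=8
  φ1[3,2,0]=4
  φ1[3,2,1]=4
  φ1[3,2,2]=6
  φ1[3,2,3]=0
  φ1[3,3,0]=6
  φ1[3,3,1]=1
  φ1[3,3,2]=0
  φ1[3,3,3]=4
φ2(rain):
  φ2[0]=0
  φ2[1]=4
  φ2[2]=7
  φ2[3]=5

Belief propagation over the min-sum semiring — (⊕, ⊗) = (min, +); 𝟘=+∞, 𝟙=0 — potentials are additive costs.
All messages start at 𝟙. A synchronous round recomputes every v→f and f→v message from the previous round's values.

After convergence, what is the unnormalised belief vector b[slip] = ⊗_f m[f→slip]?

init: all messages = 𝟙 over 4 values
r1 m[φ0→slip] = [3, 3, 4, 3]
r1 m[φ0→fog] = [3, 4, 5, 3]
r1 m[φ1→slip] = [0, 0, 0, 0]
r1 m[φ1→rain] = [0, 0, 0, 0]
r1 m[φ1→ice] = [1, 0, 0, 0]
r1 m[φ2→rain] = [0, 4, 7, 5]
r1 m[slip→φ0] = [0, 0, 0, 0]
r1 m[slip→φ1] = [0, 0, 0, 0]
r1 m[rain→φ1] = [0, 0, 0, 0]
r1 m[rain→φ2] = [0, 0, 0, 0]
r1 m[fog→φ0] = [0, 0, 0, 0]
r1 m[ice→φ1] = [0, 0, 0, 0]
r2 m[φ0→slip] = [3, 3, 4, 3]
r2 m[φ0→fog] = [3, 4, 5, 3]
r2 m[φ1→slip] = [0, 0, 0, 0]
r2 m[φ1→rain] = [0, 0, 0, 0]
r2 m[φ1→ice] = [1, 0, 0, 0]
r2 m[φ2→rain] = [0, 4, 7, 5]
r2 m[slip→φ0] = [0, 0, 0, 0]
r2 m[slip→φ1] = [3, 3, 4, 3]
r2 m[rain→φ1] = [0, 4, 7, 5]
r2 m[rain→φ2] = [0, 0, 0, 0]
r2 m[fog→φ0] = [0, 0, 0, 0]
r2 m[ice→φ1] = [0, 0, 0, 0]
r3 m[φ0→slip] = [3, 3, 4, 3]
r3 m[φ0→fog] = [3, 4, 5, 3]
r3 m[φ1→slip] = [0, 0, 5, 3]
r3 m[φ1→rain] = [3, 3, 3, 3]
r3 m[φ1→ice] = [4, 3, 6, 3]
r3 m[φ2→rain] = [0, 4, 7, 5]
r3 m[slip→φ0] = [0, 0, 0, 0]
r3 m[slip→φ1] = [3, 3, 4, 3]
r3 m[rain→φ1] = [0, 4, 7, 5]
r3 m[rain→φ2] = [0, 0, 0, 0]
r3 m[fog→φ0] = [0, 0, 0, 0]
r3 m[ice→φ1] = [0, 0, 0, 0]
r4 m[φ0→slip] = [3, 3, 4, 3]
r4 m[φ0→fog] = [3, 4, 5, 3]
r4 m[φ1→slip] = [0, 0, 5, 3]
r4 m[φ1→rain] = [3, 3, 3, 3]
r4 m[φ1→ice] = [4, 3, 6, 3]
r4 m[φ2→rain] = [0, 4, 7, 5]
r4 m[slip→φ0] = [0, 0, 5, 3]
r4 m[slip→φ1] = [3, 3, 4, 3]
r4 m[rain→φ1] = [0, 4, 7, 5]
r4 m[rain→φ2] = [3, 3, 3, 3]
r4 m[fog→φ0] = [0, 0, 0, 0]
r4 m[ice→φ1] = [0, 0, 0, 0]
r5 m[φ0→slip] = [3, 3, 4, 3]
r5 m[φ0→fog] = [3, 5, 5, 3]
r5 m[φ1→slip] = [0, 0, 5, 3]
r5 m[φ1→rain] = [3, 3, 3, 3]
r5 m[φ1→ice] = [4, 3, 6, 3]
r5 m[φ2→rain] = [0, 4, 7, 5]
r5 m[slip→φ0] = [0, 0, 5, 3]
r5 m[slip→φ1] = [3, 3, 4, 3]
r5 m[rain→φ1] = [0, 4, 7, 5]
r5 m[rain→φ2] = [3, 3, 3, 3]
r5 m[fog→φ0] = [0, 0, 0, 0]
r5 m[ice→φ1] = [0, 0, 0, 0]
r6 m[φ0→slip] = [3, 3, 4, 3]
r6 m[φ0→fog] = [3, 5, 5, 3]
r6 m[φ1→slip] = [0, 0, 5, 3]
r6 m[φ1→rain] = [3, 3, 3, 3]
r6 m[φ1→ice] = [4, 3, 6, 3]
r6 m[φ2→rain] = [0, 4, 7, 5]
r6 m[slip→φ0] = [0, 0, 5, 3]
r6 m[slip→φ1] = [3, 3, 4, 3]
r6 m[rain→φ1] = [0, 4, 7, 5]
r6 m[rain→φ2] = [3, 3, 3, 3]
r6 m[fog→φ0] = [0, 0, 0, 0]
r6 m[ice→φ1] = [0, 0, 0, 0]
fixed point reached at round 6
b[slip] = ⊗ incoming = [3, 3, 9, 6]

b[slip] = [3, 3, 9, 6]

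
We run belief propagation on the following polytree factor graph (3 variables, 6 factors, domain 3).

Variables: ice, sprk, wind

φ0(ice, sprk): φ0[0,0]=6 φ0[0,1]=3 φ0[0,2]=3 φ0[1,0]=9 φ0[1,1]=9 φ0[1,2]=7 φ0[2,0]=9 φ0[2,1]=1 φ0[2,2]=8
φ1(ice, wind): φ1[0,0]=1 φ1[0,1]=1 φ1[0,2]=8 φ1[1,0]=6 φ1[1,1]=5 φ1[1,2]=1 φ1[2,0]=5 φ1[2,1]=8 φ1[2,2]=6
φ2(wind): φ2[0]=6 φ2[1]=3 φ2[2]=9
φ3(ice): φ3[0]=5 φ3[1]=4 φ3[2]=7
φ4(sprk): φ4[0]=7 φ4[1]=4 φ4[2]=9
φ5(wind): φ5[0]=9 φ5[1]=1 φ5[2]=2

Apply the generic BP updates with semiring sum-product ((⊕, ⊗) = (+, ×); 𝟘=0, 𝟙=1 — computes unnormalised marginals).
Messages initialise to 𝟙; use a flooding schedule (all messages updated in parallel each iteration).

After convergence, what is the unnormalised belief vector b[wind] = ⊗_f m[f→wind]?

init: all messages = 𝟙 over 3 values
r1 m[φ0→ice] = [12, 25, 18]
r1 m[φ0→sprk] = [24, 13, 18]
r1 m[φ1→ice] = [10, 12, 19]
r1 m[φ1→wind] = [12, 14, 15]
r1 m[φ2→wind] = [6, 3, 9]
r1 m[φ3→ice] = [5, 4, 7]
r1 m[φ4→sprk] = [7, 4, 9]
r1 m[φ5→wind] = [9, 1, 2]
r1 m[ice→φ0] = [1, 1, 1]
r1 m[ice→φ1] = [1, 1, 1]
r1 m[ice→φ3] = [1, 1, 1]
r1 m[sprk→φ0] = [1, 1, 1]
r1 m[sprk→φ4] = [1, 1, 1]
r1 m[wind→φ1] = [1, 1, 1]
r1 m[wind→φ2] = [1, 1, 1]
r1 m[wind→φ5] = [1, 1, 1]
r2 m[φ0→ice] = [12, 25, 18]
r2 m[φ0→sprk] = [24, 13, 18]
r2 m[φ1→ice] = [10, 12, 19]
r2 m[φ1→wind] = [12, 14, 15]
r2 m[φ2→wind] = [6, 3, 9]
r2 m[φ3→ice] = [5, 4, 7]
r2 m[φ4→sprk] = [7, 4, 9]
r2 m[φ5→wind] = [9, 1, 2]
r2 m[ice→φ0] = [50, 48, 133]
r2 m[ice→φ1] = [60, 100, 126]
r2 m[ice→φ3] = [120, 300, 342]
r2 m[sprk→φ0] = [7, 4, 9]
r2 m[sprk→φ4] = [24, 13, 18]
r2 m[wind→φ1] = [54, 3, 18]
r2 m[wind→φ2] = [108, 14, 30]
r2 m[wind→φ5] = [72, 42, 135]
r3 m[φ0→ice] = [81, 162, 139]
r3 m[φ0→sprk] = [1929, 715, 1550]
r3 m[φ1→ice] = [201, 357, 402]
r3 m[φ1→wind] = [1290, 1568, 1336]
r3 m[φ2→wind] = [6, 3, 9]
r3 m[φ3→ice] = [5, 4, 7]
r3 m[φ4→sprk] = [7, 4, 9]
r3 m[φ5→wind] = [9, 1, 2]
r3 m[ice→φ0] = [50, 48, 133]
r3 m[ice→φ1] = [60, 100, 126]
r3 m[ice→φ3] = [120, 300, 342]
r3 m[sprk→φ0] = [7, 4, 9]
r3 m[sprk→φ4] = [24, 13, 18]
r3 m[wind→φ1] = [54, 3, 18]
r3 m[wind→φ2] = [108, 14, 30]
r3 m[wind→φ5] = [72, 42, 135]
r4 m[φ0→ice] = [81, 162, 139]
r4 m[φ0→sprk] = [1929, 715, 1550]
r4 m[φ1→ice] = [201, 357, 402]
r4 m[φ1→wind] = [1290, 1568, 1336]
r4 m[φ2→wind] = [6, 3, 9]
r4 m[φ3→ice] = [5, 4, 7]
r4 m[φ4→sprk] = [7, 4, 9]
r4 m[φ5→wind] = [9, 1, 2]
r4 m[ice→φ0] = [1005, 1428, 2814]
r4 m[ice→φ1] = [405, 648, 973]
r4 m[ice→φ3] = [16281, 57834, 55878]
r4 m[sprk→φ0] = [7, 4, 9]
r4 m[sprk→φ4] = [1929, 715, 1550]
r4 m[wind→φ1] = [54, 3, 18]
r4 m[wind→φ2] = [11610, 1568, 2672]
r4 m[wind→φ5] = [7740, 4704, 12024]
r5 m[φ0→ice] = [81, 162, 139]
r5 m[φ0→sprk] = [44208, 18681, 35523]
r5 m[φ1→ice] = [201, 357, 402]
r5 m[φ1→wind] = [9158, 11429, 9726]
r5 m[φ2→wind] = [6, 3, 9]
r5 m[φ3→ice] = [5, 4, 7]
r5 m[φ4→sprk] = [7, 4, 9]
r5 m[φ5→wind] = [9, 1, 2]
r5 m[ice→φ0] = [1005, 1428, 2814]
r5 m[ice→φ1] = [405, 648, 973]
r5 m[ice→φ3] = [16281, 57834, 55878]
r5 m[sprk→φ0] = [7, 4, 9]
r5 m[sprk→φ4] = [1929, 715, 1550]
r5 m[wind→φ1] = [54, 3, 18]
r5 m[wind→φ2] = [11610, 1568, 2672]
r5 m[wind→φ5] = [7740, 4704, 12024]
r6 m[φ0→ice] = [81, 162, 139]
r6 m[φ0→sprk] = [44208, 18681, 35523]
r6 m[φ1→ice] = [201, 357, 402]
r6 m[φ1→wind] = [9158, 11429, 9726]
r6 m[φ2→wind] = [6, 3, 9]
r6 m[φ3→ice] = [5, 4, 7]
r6 m[φ4→sprk] = [7, 4, 9]
r6 m[φ5→wind] = [9, 1, 2]
r6 m[ice→φ0] = [1005, 1428, 2814]
r6 m[ice→φ1] = [405, 648, 973]
r6 m[ice→φ3] = [16281, 57834, 55878]
r6 m[sprk→φ0] = [7, 4, 9]
r6 m[sprk→φ4] = [44208, 18681, 35523]
r6 m[wind→φ1] = [54, 3, 18]
r6 m[wind→φ2] = [82422, 11429, 19452]
r6 m[wind→φ5] = [54948, 34287, 87534]
r7 m[φ0→ice] = [81, 162, 139]
r7 m[φ0→sprk] = [44208, 18681, 35523]
r7 m[φ1→ice] = [201, 357, 402]
r7 m[φ1→wind] = [9158, 11429, 9726]
r7 m[φ2→wind] = [6, 3, 9]
r7 m[φ3→ice] = [5, 4, 7]
r7 m[φ4→sprk] = [7, 4, 9]
r7 m[φ5→wind] = [9, 1, 2]
r7 m[ice→φ0] = [1005, 1428, 2814]
r7 m[ice→φ1] = [405, 648, 973]
r7 m[ice→φ3] = [16281, 57834, 55878]
r7 m[sprk→φ0] = [7, 4, 9]
r7 m[sprk→φ4] = [44208, 18681, 35523]
r7 m[wind→φ1] = [54, 3, 18]
r7 m[wind→φ2] = [82422, 11429, 19452]
r7 m[wind→φ5] = [54948, 34287, 87534]
fixed point reached at round 7
b[wind] = ⊗ incoming = [494532, 34287, 175068]

b[wind] = [494532, 34287, 175068]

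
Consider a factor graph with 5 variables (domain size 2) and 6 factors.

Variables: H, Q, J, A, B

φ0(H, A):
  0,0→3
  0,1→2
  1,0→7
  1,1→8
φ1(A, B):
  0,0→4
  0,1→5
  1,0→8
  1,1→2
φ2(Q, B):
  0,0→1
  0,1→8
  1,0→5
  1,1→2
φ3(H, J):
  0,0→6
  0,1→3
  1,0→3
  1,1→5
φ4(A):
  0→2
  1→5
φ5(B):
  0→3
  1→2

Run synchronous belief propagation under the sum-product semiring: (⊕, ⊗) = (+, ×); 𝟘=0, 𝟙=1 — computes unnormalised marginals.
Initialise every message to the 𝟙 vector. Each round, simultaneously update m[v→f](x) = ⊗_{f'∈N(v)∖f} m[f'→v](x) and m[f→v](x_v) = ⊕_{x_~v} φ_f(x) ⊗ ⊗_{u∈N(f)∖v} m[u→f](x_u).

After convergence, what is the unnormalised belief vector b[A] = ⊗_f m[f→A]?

b[A] = [28552, 75440]

init: all messages = 𝟙 over 2 values
r1 m[φ0→H] = [5, 15]
r1 m[φ0→A] = [10, 10]
r1 m[φ1→A] = [9, 10]
r1 m[φ1→B] = [12, 7]
r1 m[φ2→Q] = [9, 7]
r1 m[φ2→B] = [6, 10]
r1 m[φ3→H] = [9, 8]
r1 m[φ3→J] = [9, 8]
r1 m[φ4→A] = [2, 5]
r1 m[φ5→B] = [3, 2]
r1 m[H→φ0] = [1, 1]
r1 m[H→φ3] = [1, 1]
r1 m[Q→φ2] = [1, 1]
r1 m[J→φ3] = [1, 1]
r1 m[A→φ0] = [1, 1]
r1 m[A→φ1] = [1, 1]
r1 m[A→φ4] = [1, 1]
r1 m[B→φ1] = [1, 1]
r1 m[B→φ2] = [1, 1]
r1 m[B→φ5] = [1, 1]
r2 m[φ0→H] = [5, 15]
r2 m[φ0→A] = [10, 10]
r2 m[φ1→A] = [9, 10]
r2 m[φ1→B] = [12, 7]
r2 m[φ2→Q] = [9, 7]
r2 m[φ2→B] = [6, 10]
r2 m[φ3→H] = [9, 8]
r2 m[φ3→J] = [9, 8]
r2 m[φ4→A] = [2, 5]
r2 m[φ5→B] = [3, 2]
r2 m[H→φ0] = [9, 8]
r2 m[H→φ3] = [5, 15]
r2 m[Q→φ2] = [1, 1]
r2 m[J→φ3] = [1, 1]
r2 m[A→φ0] = [18, 50]
r2 m[A→φ1] = [20, 50]
r2 m[A→φ4] = [90, 100]
r2 m[B→φ1] = [18, 20]
r2 m[B→φ2] = [36, 14]
r2 m[B→φ5] = [72, 70]
r3 m[φ0→H] = [154, 526]
r3 m[φ0→A] = [83, 82]
r3 m[φ1→A] = [172, 184]
r3 m[φ1→B] = [480, 200]
r3 m[φ2→Q] = [148, 208]
r3 m[φ2→B] = [6, 10]
r3 m[φ3→H] = [9, 8]
r3 m[φ3→J] = [75, 90]
r3 m[φ4→A] = [2, 5]
r3 m[φ5→B] = [3, 2]
r3 m[H→φ0] = [9, 8]
r3 m[H→φ3] = [5, 15]
r3 m[Q→φ2] = [1, 1]
r3 m[J→φ3] = [1, 1]
r3 m[A→φ0] = [18, 50]
r3 m[A→φ1] = [20, 50]
r3 m[A→φ4] = [90, 100]
r3 m[B→φ1] = [18, 20]
r3 m[B→φ2] = [36, 14]
r3 m[B→φ5] = [72, 70]
r4 m[φ0→H] = [154, 526]
r4 m[φ0→A] = [83, 82]
r4 m[φ1→A] = [172, 184]
r4 m[φ1→B] = [480, 200]
r4 m[φ2→Q] = [148, 208]
r4 m[φ2→B] = [6, 10]
r4 m[φ3→H] = [9, 8]
r4 m[φ3→J] = [75, 90]
r4 m[φ4→A] = [2, 5]
r4 m[φ5→B] = [3, 2]
r4 m[H→φ0] = [9, 8]
r4 m[H→φ3] = [154, 526]
r4 m[Q→φ2] = [1, 1]
r4 m[J→φ3] = [1, 1]
r4 m[A→φ0] = [344, 920]
r4 m[A→φ1] = [166, 410]
r4 m[A→φ4] = [14276, 15088]
r4 m[B→φ1] = [18, 20]
r4 m[B→φ2] = [1440, 400]
r4 m[B→φ5] = [2880, 2000]
r5 m[φ0→H] = [2872, 9768]
r5 m[φ0→A] = [83, 82]
r5 m[φ1→A] = [172, 184]
r5 m[φ1→B] = [3944, 1650]
r5 m[φ2→Q] = [4640, 8000]
r5 m[φ2→B] = [6, 10]
r5 m[φ3→H] = [9, 8]
r5 m[φ3→J] = [2502, 3092]
r5 m[φ4→A] = [2, 5]
r5 m[φ5→B] = [3, 2]
r5 m[H→φ0] = [9, 8]
r5 m[H→φ3] = [154, 526]
r5 m[Q→φ2] = [1, 1]
r5 m[J→φ3] = [1, 1]
r5 m[A→φ0] = [344, 920]
r5 m[A→φ1] = [166, 410]
r5 m[A→φ4] = [14276, 15088]
r5 m[B→φ1] = [18, 20]
r5 m[B→φ2] = [1440, 400]
r5 m[B→φ5] = [2880, 2000]
r6 m[φ0→H] = [2872, 9768]
r6 m[φ0→A] = [83, 82]
r6 m[φ1→A] = [172, 184]
r6 m[φ1→B] = [3944, 1650]
r6 m[φ2→Q] = [4640, 8000]
r6 m[φ2→B] = [6, 10]
r6 m[φ3→H] = [9, 8]
r6 m[φ3→J] = [2502, 3092]
r6 m[φ4→A] = [2, 5]
r6 m[φ5→B] = [3, 2]
r6 m[H→φ0] = [9, 8]
r6 m[H→φ3] = [2872, 9768]
r6 m[Q→φ2] = [1, 1]
r6 m[J→φ3] = [1, 1]
r6 m[A→φ0] = [344, 920]
r6 m[A→φ1] = [166, 410]
r6 m[A→φ4] = [14276, 15088]
r6 m[B→φ1] = [18, 20]
r6 m[B→φ2] = [11832, 3300]
r6 m[B→φ5] = [23664, 16500]
r7 m[φ0→H] = [2872, 9768]
r7 m[φ0→A] = [83, 82]
r7 m[φ1→A] = [172, 184]
r7 m[φ1→B] = [3944, 1650]
r7 m[φ2→Q] = [38232, 65760]
r7 m[φ2→B] = [6, 10]
r7 m[φ3→H] = [9, 8]
r7 m[φ3→J] = [46536, 57456]
r7 m[φ4→A] = [2, 5]
r7 m[φ5→B] = [3, 2]
r7 m[H→φ0] = [9, 8]
r7 m[H→φ3] = [2872, 9768]
r7 m[Q→φ2] = [1, 1]
r7 m[J→φ3] = [1, 1]
r7 m[A→φ0] = [344, 920]
r7 m[A→φ1] = [166, 410]
r7 m[A→φ4] = [14276, 15088]
r7 m[B→φ1] = [18, 20]
r7 m[B→φ2] = [11832, 3300]
r7 m[B→φ5] = [23664, 16500]
r8 m[φ0→H] = [2872, 9768]
r8 m[φ0→A] = [83, 82]
r8 m[φ1→A] = [172, 184]
r8 m[φ1→B] = [3944, 1650]
r8 m[φ2→Q] = [38232, 65760]
r8 m[φ2→B] = [6, 10]
r8 m[φ3→H] = [9, 8]
r8 m[φ3→J] = [46536, 57456]
r8 m[φ4→A] = [2, 5]
r8 m[φ5→B] = [3, 2]
r8 m[H→φ0] = [9, 8]
r8 m[H→φ3] = [2872, 9768]
r8 m[Q→φ2] = [1, 1]
r8 m[J→φ3] = [1, 1]
r8 m[A→φ0] = [344, 920]
r8 m[A→φ1] = [166, 410]
r8 m[A→φ4] = [14276, 15088]
r8 m[B→φ1] = [18, 20]
r8 m[B→φ2] = [11832, 3300]
r8 m[B→φ5] = [23664, 16500]
fixed point reached at round 8
b[A] = ⊗ incoming = [28552, 75440]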